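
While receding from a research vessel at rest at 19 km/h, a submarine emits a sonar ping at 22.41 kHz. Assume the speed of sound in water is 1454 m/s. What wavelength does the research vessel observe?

6.5 cm

19 km/h = 5.278 m/s.
With the source moving away from a stationary observer, f' = f · v/(v + v_s).
f' = 22.41 × 1454/(1454 + 5.278) ≈ 22.3 kHz.
λ' = v/f' = 1454/22328.9 ≈ 6.5 cm.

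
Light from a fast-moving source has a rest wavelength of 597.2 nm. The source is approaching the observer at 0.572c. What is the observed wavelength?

Relativistic Doppler for wavelength: λ' = λ₀ · √((1 − β)/(1 + β)).
λ' = 597.2 × √(0.4280/1.5720) = 597.2 × 0.52179 ≈ 311.6 nm.

311.6 nm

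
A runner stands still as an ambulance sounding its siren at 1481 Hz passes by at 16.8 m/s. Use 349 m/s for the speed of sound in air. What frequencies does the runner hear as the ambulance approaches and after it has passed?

1556 Hz approaching; 1413 Hz receding

Approaching: f₁ = f · v/(v − v_s) = 1481 × 349/332.2 ≈ 1556 Hz.
Receding: f₂ = f · v/(v + v_s) = 1481 × 349/365.8 ≈ 1413 Hz.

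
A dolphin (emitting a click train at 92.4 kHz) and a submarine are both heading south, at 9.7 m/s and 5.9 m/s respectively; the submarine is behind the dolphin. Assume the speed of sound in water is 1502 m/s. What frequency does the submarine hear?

92.2 kHz

The submarine is behind, so the dolphin is moving away from it while the submarine is moving toward the dolphin.
Both move, so f' = f · (v + v_o)/(v + v_s).
f' = 92.4 × (1502 + 5.9)/(1502 + 9.7) = 92.4 × 1507.9/1511.7 ≈ 92.2 kHz.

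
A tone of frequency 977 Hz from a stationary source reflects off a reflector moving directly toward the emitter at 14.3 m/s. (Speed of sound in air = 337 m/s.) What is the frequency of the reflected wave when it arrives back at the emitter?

At the reflector (a moving observer), f₁ = f₀ · (v + u)/v = 977 × 351.3/337 ≈ 1018 Hz.
On reflection it acts as a source moving toward the stationary detector: f₂ = f₁ · v/(v − u) = 1018 × 337/322.7 ≈ 1064 Hz.

1064 Hz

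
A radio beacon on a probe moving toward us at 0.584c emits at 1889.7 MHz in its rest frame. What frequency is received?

Relativistic Doppler for frequency: f' = f₀ · √((1 + β)/(1 − β)).
f' = 1889.7 × √(1.5840/0.4160) = 1889.7 × 1.95133 ≈ 3687.4 MHz.

3687.4 MHz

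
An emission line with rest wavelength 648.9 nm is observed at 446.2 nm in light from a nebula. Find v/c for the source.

λ'/λ₀ = 0.6876 < 1 (blueshift), so the source is approaching.
λ'/λ₀ = √((1 − β)/(1 + β)) for an approaching source ⇒ β = (1 − r²)/(1 + r²) with r = λ'/λ₀.
β = (1 − 0.4728)/(1 + 0.4728) ≈ 0.358.

0.358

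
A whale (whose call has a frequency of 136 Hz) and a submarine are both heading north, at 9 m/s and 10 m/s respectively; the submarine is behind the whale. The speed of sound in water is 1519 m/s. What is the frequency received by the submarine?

The submarine is behind, so the whale is moving away from it while the submarine is moving toward the whale.
General Doppler shift: f' = f · (v + v_o)/(v + v_s).
f' = 136 × (1519 + 10)/(1519 + 9) = 136 × 1529/1528 ≈ 136 Hz.

136 Hz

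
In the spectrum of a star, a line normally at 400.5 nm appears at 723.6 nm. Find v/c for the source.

0.531c

λ'/λ₀ = 1.8067 > 1 (redshift), so the source is receding.
λ'/λ₀ = √((1 + β)/(1 − β)) for a receding source ⇒ β = (r² − 1)/(r² + 1) with r = λ'/λ₀.
β = (3.2643 − 1)/(3.2643 + 1) ≈ 0.531.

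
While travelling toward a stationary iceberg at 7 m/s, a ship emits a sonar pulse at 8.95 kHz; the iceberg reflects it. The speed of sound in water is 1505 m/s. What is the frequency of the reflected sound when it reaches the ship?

9.03 kHz

The iceberg receives the sound from a moving source: f₁ = f₀ · v/(v − v_e) = 8.95 × 1505/1498 ≈ 8.99 kHz.
On the return leg the ship is a moving observer: f₂ = f₁ · (v + v_e)/v = 8.99 × 1512/1505 ≈ 9.03 kHz.
Equivalently f₂ = f₀ · (v + v_e)/(v − v_e).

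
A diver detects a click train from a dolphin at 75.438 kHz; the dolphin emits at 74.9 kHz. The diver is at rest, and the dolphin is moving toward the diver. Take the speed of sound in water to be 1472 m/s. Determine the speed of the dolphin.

f' = f · v/(v − v_s) ⇒ v_s = v · |1 − f/f'|.
v_s = 1472 × |1 − 74.9/75.438| = 1472 × 0.007132 ≈ 10.5 m/s.

10.5 m/s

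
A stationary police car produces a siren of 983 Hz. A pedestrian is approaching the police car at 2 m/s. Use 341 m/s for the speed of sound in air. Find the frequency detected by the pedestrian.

989 Hz

Only the observer moves, toward the source, so f' = f · (v + v_o)/v.
f' = 983 × (341 + 2)/341 = 983 × 343/341 ≈ 989 Hz.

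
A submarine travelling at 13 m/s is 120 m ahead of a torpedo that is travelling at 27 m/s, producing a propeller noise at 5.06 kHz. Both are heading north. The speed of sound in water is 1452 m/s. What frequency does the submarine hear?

5.11 kHz

The submarine is ahead, so the torpedo is moving toward it while the submarine is moving away from the torpedo.
With source approaching and observer receding, f' = f · (v − v_o)/(v − v_s).
f' = 5.06 × (1452 − 13)/(1452 − 27) = 5.06 × 1439/1425 ≈ 5.11 kHz.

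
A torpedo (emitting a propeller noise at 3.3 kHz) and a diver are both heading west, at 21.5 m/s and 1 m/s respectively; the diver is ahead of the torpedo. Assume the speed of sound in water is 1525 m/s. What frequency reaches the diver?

The diver is ahead, so the torpedo is moving toward it while the diver is moving away from the torpedo.
General Doppler shift: f' = f · (v − v_o)/(v − v_s).
f' = 3.3 × (1525 − 1)/(1525 − 21.5) = 3.3 × 1524/1503.5 ≈ 3.34 kHz.

3.34 kHz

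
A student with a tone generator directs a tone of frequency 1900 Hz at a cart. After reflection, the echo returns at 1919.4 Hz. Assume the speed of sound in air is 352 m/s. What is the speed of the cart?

1.79 m/s

Double Doppler shift off a moving reflector: f₂ = f₀ · (v + u)/(v − u) (u > 0 toward emitter).
Rearranging, u = v · (f₂ − f₀)/(f₂ + f₀) = 352 × 19.4/3819.4 ≈ 1.79 m/s.
So the cart is moving at 1.79 m/s toward the emitter.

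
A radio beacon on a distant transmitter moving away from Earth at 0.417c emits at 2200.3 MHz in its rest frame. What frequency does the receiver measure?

1411.3 MHz

Relativistic Doppler for frequency: f' = f₀ · √((1 − β)/(1 + β)).
f' = 2200.3 × √(0.5830/1.4170) = 2200.3 × 0.64143 ≈ 1411.3 MHz.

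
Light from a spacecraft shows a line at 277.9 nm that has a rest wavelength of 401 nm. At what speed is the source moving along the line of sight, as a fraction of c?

λ'/λ₀ = 0.6930 < 1 (blueshift), so the source is approaching.
λ'/λ₀ = √((1 − β)/(1 + β)) for an approaching source ⇒ β = (1 − r²)/(1 + r²) with r = λ'/λ₀.
β = (1 − 0.4803)/(1 + 0.4803) ≈ 0.351.

0.351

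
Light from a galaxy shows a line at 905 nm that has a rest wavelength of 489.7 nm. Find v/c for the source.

0.547

λ'/λ₀ = 1.8481 > 1 (redshift), so the source is receding.
λ'/λ₀ = √((1 + β)/(1 − β)) for a receding source ⇒ β = (r² − 1)/(r² + 1) with r = λ'/λ₀.
β = (3.4154 − 1)/(3.4154 + 1) ≈ 0.547.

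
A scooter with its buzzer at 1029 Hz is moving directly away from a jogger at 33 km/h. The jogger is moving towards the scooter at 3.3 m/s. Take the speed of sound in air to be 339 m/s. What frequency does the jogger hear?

1012 Hz

33 km/h = 9.167 m/s.
General Doppler shift: f' = f · (v + v_o)/(v + v_s).
f' = 1029 × (339 + 3.3)/(339 + 9.167) = 1029 × 342.3/348.17 ≈ 1012 Hz.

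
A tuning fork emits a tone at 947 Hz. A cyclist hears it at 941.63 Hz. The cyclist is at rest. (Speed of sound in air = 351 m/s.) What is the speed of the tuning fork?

f' < f, so the tuning fork is receding.
f' = f · v/(v + v_s) ⇒ v_s = v · |1 − f/f'|.
v_s = 351 × |1 − 947/941.63| = 351 × 0.005703 ≈ 2.00 m/s.

2.00 m/s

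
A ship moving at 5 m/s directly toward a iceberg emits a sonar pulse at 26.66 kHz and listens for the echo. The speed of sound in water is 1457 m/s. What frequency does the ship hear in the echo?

The iceberg receives the sound from a moving source: f₁ = f₀ · v/(v − v_e) = 26.66 × 1457/1452 ≈ 26.8 kHz.
On the return leg the ship is a moving observer: f₂ = f₁ · (v + v_e)/v = 26.8 × 1462/1457 ≈ 26.8 kHz.

26.8 kHz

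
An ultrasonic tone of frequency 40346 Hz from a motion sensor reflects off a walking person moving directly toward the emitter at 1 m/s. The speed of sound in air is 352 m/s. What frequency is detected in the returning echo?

40576 Hz

At the walking person (a moving observer), f₁ = f₀ · (v + u)/v = 40346 × 353/352 ≈ 40461 Hz.
The reflection then acts as a moving source: f₂ = f₁ · v/(v − u) ≈ 40576 Hz.
Equivalently f₂ = f₀ · (v + u)/(v − u).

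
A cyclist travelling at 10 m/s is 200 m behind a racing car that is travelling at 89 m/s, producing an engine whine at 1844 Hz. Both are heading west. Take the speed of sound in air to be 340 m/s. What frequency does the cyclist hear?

The cyclist is behind, so the racing car is moving away from it while the cyclist is moving toward the racing car.
With source receding and observer approaching, f' = f · (v + v_o)/(v + v_s).
f' = 1844 × (340 + 10)/(340 + 89) = 1844 × 350/429 ≈ 1504 Hz.

1504 Hz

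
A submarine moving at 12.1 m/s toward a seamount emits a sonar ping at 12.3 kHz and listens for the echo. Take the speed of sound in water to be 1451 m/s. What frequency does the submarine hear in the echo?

12.51 kHz

The seamount receives the sound from a moving source: f₁ = f₀ · v/(v − v_e) = 12.3 × 1451/1438.9 ≈ 12.40 kHz.
On the return leg the submarine is a moving observer: f₂ = f₁ · (v + v_e)/v = 12.40 × 1463.1/1451 ≈ 12.51 kHz.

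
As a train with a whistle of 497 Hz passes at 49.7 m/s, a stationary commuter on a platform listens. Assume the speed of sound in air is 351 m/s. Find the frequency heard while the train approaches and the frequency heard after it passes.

579 Hz approaching; 435 Hz receding

Approaching: f₁ = f · v/(v − v_s) = 497 × 351/301.3 ≈ 579 Hz.
Receding: f₂ = f · v/(v + v_s) = 497 × 351/400.7 ≈ 435 Hz.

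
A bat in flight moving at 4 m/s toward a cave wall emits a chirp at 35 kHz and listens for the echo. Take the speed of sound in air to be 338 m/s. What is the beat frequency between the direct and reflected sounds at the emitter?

The cave wall receives the sound from a moving source: f₁ = f₀ · v/(v − v_e) = 35 × 338/334 ≈ 35.419 kHz.
On the return leg the bat in flight is a moving observer: f₂ = f₁ · (v + v_e)/v = 35.419 × 342/338 ≈ 35.838 kHz.
Equivalently f₂ = f₀ · (v + v_e)/(v − v_e).
Beat against the emitted tone (with f₀ = 35000 Hz): |f₂ − f₀| = 2v_e·f₀/(v − v_e) = 2 × 4 × 35000/334 ≈ 838 Hz.

838 Hz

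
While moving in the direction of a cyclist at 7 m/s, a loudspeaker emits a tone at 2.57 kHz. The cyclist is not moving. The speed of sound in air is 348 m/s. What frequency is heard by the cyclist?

2.62 kHz

Only the source moves, toward the listener, so f' = f · v/(v − v_s).
f' = 2.57 × 348/(348 − 7) = 2.57 × 348/341 ≈ 2.62 kHz.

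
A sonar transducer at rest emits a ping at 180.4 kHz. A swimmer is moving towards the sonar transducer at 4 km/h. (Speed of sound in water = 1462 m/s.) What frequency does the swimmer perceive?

4 km/h = 1.111 m/s.
Only the observer moves, toward the source, so f' = f · (v + v_o)/v.
f' = 180.4 × (1462 + 1.111)/1462 = 180.4 × 1463.1/1462 ≈ 180.5 kHz.

180.5 kHz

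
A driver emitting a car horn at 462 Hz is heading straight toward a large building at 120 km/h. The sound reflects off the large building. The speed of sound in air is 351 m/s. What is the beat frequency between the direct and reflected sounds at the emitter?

120 km/h = 33.33 m/s.
The large building receives the sound from a moving source: f₁ = f₀ · v/(v − v_e) = 462 × 351/317.67 ≈ 510.5 Hz.
On the return leg the driver is a moving observer: f₂ = f₁ · (v + v_e)/v = 510.5 × 384.33/351 ≈ 559.0 Hz.
Beat against the emitted tone: |f₂ − f₀| = 2v_e·f₀/(v − v_e) = 2 × 33.33 × 462/317.67 ≈ 97 Hz.

97 Hz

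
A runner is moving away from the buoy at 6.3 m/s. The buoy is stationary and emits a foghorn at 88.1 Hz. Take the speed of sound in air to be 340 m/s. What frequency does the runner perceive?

Moving observer, stationary source: f' = f · (v − v_o)/v.
f' = 88.1 × (340 − 6.3)/340 = 88.1 × 333.7/340 ≈ 86 Hz.

86 Hz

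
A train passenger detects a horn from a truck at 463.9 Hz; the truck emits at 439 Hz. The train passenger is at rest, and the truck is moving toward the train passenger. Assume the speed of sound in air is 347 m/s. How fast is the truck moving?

18.6 m/s

f' = f · v/(v − v_s) ⇒ v_s = v · |1 − f/f'|.
v_s = 347 × |1 − 439/463.9| = 347 × 0.05368 ≈ 18.6 m/s.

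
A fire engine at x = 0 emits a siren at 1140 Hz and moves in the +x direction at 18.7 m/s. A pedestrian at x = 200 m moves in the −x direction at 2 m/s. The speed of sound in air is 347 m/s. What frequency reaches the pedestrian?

The observer lies on the +x side, so the source is heading toward the observer and the observer is heading toward the source.
With source approaching and observer approaching, f' = f · (v + v_o)/(v − v_s).
f' = 1140 × (347 + 2)/(347 − 18.7) = 1140 × 349/328.3 ≈ 1212 Hz.

1212 Hz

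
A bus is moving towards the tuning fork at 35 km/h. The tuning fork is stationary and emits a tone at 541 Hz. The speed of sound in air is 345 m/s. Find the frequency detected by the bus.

556 Hz

35 km/h = 9.722 m/s.
Moving observer, stationary source: f' = f · (v + v_o)/v.
f' = 541 × (345 + 9.722)/345 = 541 × 354.72/345 ≈ 556 Hz.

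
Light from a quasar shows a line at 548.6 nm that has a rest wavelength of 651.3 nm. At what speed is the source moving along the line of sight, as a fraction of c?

λ'/λ₀ = 0.8423 < 1 (blueshift), so the source is approaching.
λ'/λ₀ = √((1 − β)/(1 + β)) for an approaching source ⇒ β = (1 − r²)/(1 + r²) with r = λ'/λ₀.
β = (1 − 0.7095)/(1 + 0.7095) ≈ 0.170.

0.170c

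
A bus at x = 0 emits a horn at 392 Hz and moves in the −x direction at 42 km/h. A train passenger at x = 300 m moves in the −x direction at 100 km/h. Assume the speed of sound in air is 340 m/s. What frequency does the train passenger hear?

42 km/h = 11.67 m/s; 100 km/h = 27.78 m/s.
The observer lies on the +x side, so the source is heading away from the observer and the observer is heading toward the source.
General Doppler shift: f' = f · (v + v_o)/(v + v_s).
f' = 392 × (340 + 27.78)/(340 + 11.67) = 392 × 367.78/351.67 ≈ 410 Hz.

410 Hz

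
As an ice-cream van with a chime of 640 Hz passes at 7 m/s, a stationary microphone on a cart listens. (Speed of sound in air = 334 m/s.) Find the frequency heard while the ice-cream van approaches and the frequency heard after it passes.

654 Hz approaching; 627 Hz receding

Approaching: f₁ = f · v/(v − v_s) = 640 × 334/327 ≈ 654 Hz.
Receding: f₂ = f · v/(v + v_s) = 640 × 334/341 ≈ 627 Hz.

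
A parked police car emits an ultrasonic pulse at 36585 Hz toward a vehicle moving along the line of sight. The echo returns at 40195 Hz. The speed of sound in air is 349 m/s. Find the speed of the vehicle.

Double Doppler shift off a moving reflector: f₂ = f₀ · (v + u)/(v − u) (u > 0 toward emitter).
Rearranging, u = v · (f₂ − f₀)/(f₂ + f₀) = 349 × 3610/76780 ≈ 16.4 m/s.
So the vehicle is moving at 16.4 m/s toward the emitter.

16.4 m/s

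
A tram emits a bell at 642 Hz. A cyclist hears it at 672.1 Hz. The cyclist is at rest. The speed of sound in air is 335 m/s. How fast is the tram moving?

f' > f, so the tram is approaching.
f' = f · v/(v − v_s) ⇒ v_s = v · |1 − f/f'|.
v_s = 335 × |1 − 642/672.1| = 335 × 0.04479 ≈ 15.0 m/s.

15.0 m/s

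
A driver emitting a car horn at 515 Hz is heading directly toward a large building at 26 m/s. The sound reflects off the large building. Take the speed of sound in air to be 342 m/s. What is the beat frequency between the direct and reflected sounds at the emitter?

The large building receives the sound from a moving source: f₁ = f₀ · v/(v − v_e) = 515 × 342/316 ≈ 557.4 Hz.
On the return leg the driver is a moving observer: f₂ = f₁ · (v + v_e)/v = 557.4 × 368/342 ≈ 599.7 Hz.
Beat against the emitted tone: |f₂ − f₀| = 2v_e·f₀/(v − v_e) = 2 × 26 × 515/316 ≈ 85 Hz.

85 Hz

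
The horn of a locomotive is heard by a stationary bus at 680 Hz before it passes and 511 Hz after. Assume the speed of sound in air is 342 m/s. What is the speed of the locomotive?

f₁/f₂ = (v + v_s)/(v − v_s), so v_s = v · (f₁ − f₂)/(f₁ + f₂).
v_s = 342 × (680 − 511)/(680 + 511) = 342 × 169/1191 ≈ 49 m/s.

49 m/s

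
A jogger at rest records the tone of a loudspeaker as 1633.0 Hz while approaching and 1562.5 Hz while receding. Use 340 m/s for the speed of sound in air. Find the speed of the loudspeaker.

f₁/f₂ = (v + v_s)/(v − v_s), so v_s = v · (f₁ − f₂)/(f₁ + f₂).
v_s = 340 × (1633.0 − 1562.5)/(1633.0 + 1562.5) = 340 × 70.5/3195.5 ≈ 7.5 m/s.

7.5 m/s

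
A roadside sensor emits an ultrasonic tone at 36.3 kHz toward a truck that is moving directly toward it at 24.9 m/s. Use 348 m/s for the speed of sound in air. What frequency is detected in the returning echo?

The truck first receives the wave as a moving observer: f₁ = f₀ · (v + u)/v = 36.3 × (348 + 24.9)/348 ≈ 38.9 kHz.
On reflection it acts as a source moving toward the stationary detector: f₂ = f₁ · v/(v − u) = 38.9 × 348/323.1 ≈ 41.9 kHz.
Equivalently f₂ = f₀ · (v + u)/(v − u).

41.9 kHz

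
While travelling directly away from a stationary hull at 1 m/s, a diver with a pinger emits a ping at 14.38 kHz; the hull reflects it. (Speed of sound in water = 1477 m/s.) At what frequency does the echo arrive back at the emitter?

The hull receives the sound from a moving source: f₁ = f₀ · v/(v + v_e) = 14.38 × 1477/1478 ≈ 14.37 kHz.
On the return leg the diver with a pinger is a moving observer: f₂ = f₁ · (v − v_e)/v = 14.37 × 1476/1477 ≈ 14.36 kHz.

14.36 kHz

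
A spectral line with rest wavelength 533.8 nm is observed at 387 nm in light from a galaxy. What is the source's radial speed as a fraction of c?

0.311

λ'/λ₀ = 0.7250 < 1 (blueshift), so the source is approaching.
λ'/λ₀ = √((1 − β)/(1 + β)) for an approaching source ⇒ β = (1 − r²)/(1 + r²) with r = λ'/λ₀.
β = (1 − 0.5256)/(1 + 0.5256) ≈ 0.311.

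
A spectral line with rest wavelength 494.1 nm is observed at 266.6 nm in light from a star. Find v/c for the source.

λ'/λ₀ = 0.5396 < 1 (blueshift), so the source is approaching.
λ'/λ₀ = √((1 − β)/(1 + β)) for an approaching source ⇒ β = (1 − r²)/(1 + r²) with r = λ'/λ₀.
β = (1 − 0.2911)/(1 + 0.2911) ≈ 0.549.

0.549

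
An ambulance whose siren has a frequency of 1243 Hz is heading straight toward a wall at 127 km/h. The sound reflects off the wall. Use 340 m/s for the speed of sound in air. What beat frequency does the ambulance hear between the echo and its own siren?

127 km/h = 35.28 m/s.
The wall receives the sound from a moving source: f₁ = f₀ · v/(v − v_e) = 1243 × 340/304.72 ≈ 1387 Hz.
On the return leg the ambulance is a moving observer: f₂ = f₁ · (v + v_e)/v = 1387 × 375.28/340 ≈ 1531 Hz.
Beat against the emitted tone: |f₂ − f₀| = 2v_e·f₀/(v − v_e) = 2 × 35.28 × 1243/304.72 ≈ 288 Hz.

288 Hz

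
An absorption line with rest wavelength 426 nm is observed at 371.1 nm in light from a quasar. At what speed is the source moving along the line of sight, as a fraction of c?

0.137c

λ'/λ₀ = 0.8711 < 1 (blueshift), so the source is approaching.
λ'/λ₀ = √((1 − β)/(1 + β)) for an approaching source ⇒ β = (1 − r²)/(1 + r²) with r = λ'/λ₀.
β = (1 − 0.7589)/(1 + 0.7589) ≈ 0.137.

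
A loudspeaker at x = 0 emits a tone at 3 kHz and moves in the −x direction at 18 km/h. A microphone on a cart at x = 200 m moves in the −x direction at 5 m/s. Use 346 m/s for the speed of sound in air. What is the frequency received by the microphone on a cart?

18 km/h = 5 m/s.
The observer lies on the +x side, so the source is heading away from the observer and the observer is heading toward the source.
Both move, so f' = f · (v + v_o)/(v + v_s).
f' = 3 × (346 + 5)/(346 + 5) = 3 × 351/351 ≈ 3.00 kHz.

3.00 kHz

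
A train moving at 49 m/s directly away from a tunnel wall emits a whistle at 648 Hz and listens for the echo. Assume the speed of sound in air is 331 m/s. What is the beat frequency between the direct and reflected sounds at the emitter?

167 Hz

The tunnel wall receives the sound from a moving source: f₁ = f₀ · v/(v + v_e) = 648 × 331/380 ≈ 564.4 Hz.
On the return leg the train is a moving observer: f₂ = f₁ · (v − v_e)/v = 564.4 × 282/331 ≈ 480.9 Hz.
Beat against the emitted tone: |f₂ − f₀| = 2v_e·f₀/(v + v_e) = 2 × 49 × 648/380 ≈ 167 Hz.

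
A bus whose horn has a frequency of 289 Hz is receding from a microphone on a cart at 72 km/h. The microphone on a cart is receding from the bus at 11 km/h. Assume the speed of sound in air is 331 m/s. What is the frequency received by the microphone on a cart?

270 Hz

72 km/h = 20 m/s; 11 km/h = 3.056 m/s.
Both move, so f' = f · (v − v_o)/(v + v_s).
f' = 289 × (331 − 3.056)/(331 + 20) = 289 × 327.94/351 ≈ 270 Hz.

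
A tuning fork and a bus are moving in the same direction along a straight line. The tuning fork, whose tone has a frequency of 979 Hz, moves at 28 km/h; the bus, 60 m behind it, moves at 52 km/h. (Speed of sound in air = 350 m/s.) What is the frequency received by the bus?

997 Hz

28 km/h = 7.778 m/s; 52 km/h = 14.44 m/s.
The bus is behind, so the tuning fork is moving away from it while the bus is moving toward the tuning fork.
With source receding and observer approaching, f' = f · (v + v_o)/(v + v_s).
f' = 979 × (350 + 14.44)/(350 + 7.778) = 979 × 364.44/357.78 ≈ 997 Hz.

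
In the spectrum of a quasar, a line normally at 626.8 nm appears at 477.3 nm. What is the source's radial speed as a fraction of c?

0.266

λ'/λ₀ = 0.7615 < 1 (blueshift), so the source is approaching.
λ'/λ₀ = √((1 − β)/(1 + β)) for an approaching source ⇒ β = (1 − r²)/(1 + r²) with r = λ'/λ₀.
β = (1 − 0.5799)/(1 + 0.5799) ≈ 0.266.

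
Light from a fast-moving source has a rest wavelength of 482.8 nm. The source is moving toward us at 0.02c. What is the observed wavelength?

473.2 nm

Relativistic Doppler for wavelength: λ' = λ₀ · √((1 − β)/(1 + β)).
λ' = 482.8 × √(0.9800/1.0200) = 482.8 × 0.98020 ≈ 473.2 nm.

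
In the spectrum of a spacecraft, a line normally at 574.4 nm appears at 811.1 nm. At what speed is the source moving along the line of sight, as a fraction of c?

0.332

λ'/λ₀ = 1.4121 > 1 (redshift), so the source is receding.
λ'/λ₀ = √((1 + β)/(1 − β)) for a receding source ⇒ β = (r² − 1)/(r² + 1) with r = λ'/λ₀.
β = (1.9940 − 1)/(1.9940 + 1) ≈ 0.332.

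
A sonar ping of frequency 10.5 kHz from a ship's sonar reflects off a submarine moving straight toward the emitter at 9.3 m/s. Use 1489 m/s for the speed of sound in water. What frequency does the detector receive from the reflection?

10.63 kHz

The submarine first receives the wave as a moving observer: f₁ = f₀ · (v + u)/v = 10.5 × (1489 + 9.3)/1489 ≈ 10.57 kHz.
The reflection then acts as a moving source: f₂ = f₁ · v/(v − u) ≈ 10.63 kHz.
Equivalently f₂ = f₀ · (v + u)/(v − u).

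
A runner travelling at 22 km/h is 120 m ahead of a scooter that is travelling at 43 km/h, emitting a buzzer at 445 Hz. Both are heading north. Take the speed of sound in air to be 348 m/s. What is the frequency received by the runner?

453 Hz

43 km/h = 11.94 m/s; 22 km/h = 6.111 m/s.
The runner is ahead, so the scooter is moving toward it while the runner is moving away from the scooter.
Both move, so f' = f · (v − v_o)/(v − v_s).
f' = 445 × (348 − 6.111)/(348 − 11.94) = 445 × 341.89/336.06 ≈ 453 Hz.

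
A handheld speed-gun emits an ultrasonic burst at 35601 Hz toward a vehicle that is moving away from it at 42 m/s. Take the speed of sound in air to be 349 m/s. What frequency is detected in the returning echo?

27953 Hz

The vehicle first receives the wave as a moving observer: f₁ = f₀ · (v − u)/v = 35601 × (349 − 42)/349 ≈ 31317 Hz.
The reflection then acts as a moving source: f₂ = f₁ · v/(v + u) ≈ 27953 Hz.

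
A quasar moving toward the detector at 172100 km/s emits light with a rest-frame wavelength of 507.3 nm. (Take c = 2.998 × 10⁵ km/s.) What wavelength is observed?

263.9 nm

β = v/c = 172100/299800 = 0.5740.
Relativistic Doppler for wavelength: λ' = λ₀ · √((1 − β)/(1 + β)).
λ' = 507.3 × √(0.4260/1.5740) = 507.3 × 0.52020 ≈ 263.9 nm.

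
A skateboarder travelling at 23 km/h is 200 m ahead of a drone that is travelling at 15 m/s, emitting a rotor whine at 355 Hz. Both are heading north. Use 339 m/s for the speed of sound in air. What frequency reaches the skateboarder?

23 km/h = 6.389 m/s.
The skateboarder is ahead, so the drone is moving toward it while the skateboarder is moving away from the drone.
General Doppler shift: f' = f · (v − v_o)/(v − v_s).
f' = 355 × (339 − 6.389)/(339 − 15) = 355 × 332.61/324 ≈ 364 Hz.

364 Hz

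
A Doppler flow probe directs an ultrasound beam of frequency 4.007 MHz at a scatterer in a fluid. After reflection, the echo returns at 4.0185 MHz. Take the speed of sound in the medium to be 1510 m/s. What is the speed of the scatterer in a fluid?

2.16 m/s

Double Doppler shift off a moving reflector: f₂ = f₀ · (v + u)/(v − u) (u > 0 toward emitter).
Rearranging, u = v · (f₂ − f₀)/(f₂ + f₀) = 1510 × 0.0115/8.0255 ≈ 2.16 m/s.
So the scatterer in a fluid is moving at 2.16 m/s toward the emitter.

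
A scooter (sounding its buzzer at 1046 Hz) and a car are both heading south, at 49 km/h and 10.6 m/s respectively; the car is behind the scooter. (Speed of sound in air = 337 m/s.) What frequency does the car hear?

1037 Hz

49 km/h = 13.61 m/s.
The car is behind, so the scooter is moving away from it while the car is moving toward the scooter.
Both move, so f' = f · (v + v_o)/(v + v_s).
f' = 1046 × (337 + 10.6)/(337 + 13.61) = 1046 × 347.6/350.61 ≈ 1037 Hz.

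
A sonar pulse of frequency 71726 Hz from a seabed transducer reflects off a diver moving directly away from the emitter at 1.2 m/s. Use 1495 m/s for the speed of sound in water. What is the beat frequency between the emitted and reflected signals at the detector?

115 Hz

At the diver (a moving observer), f₁ = f₀ · (v − u)/v = 71726 × 1493.8/1495 ≈ 71668.4 Hz.
On reflection it acts as a source moving away from the stationary detector: f₂ = f₁ · v/(v + u) = 71668.4 × 1495/1496.2 ≈ 71610.9 Hz.
Beat frequency: |f₂ − f₀| = 2u·f₀/(v + u) = 2 × 1.2 × 71726/1496.2 ≈ 115 Hz.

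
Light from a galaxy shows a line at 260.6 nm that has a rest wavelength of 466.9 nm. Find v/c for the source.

λ'/λ₀ = 0.5581 < 1 (blueshift), so the source is approaching.
λ'/λ₀ = √((1 − β)/(1 + β)) for an approaching source ⇒ β = (1 − r²)/(1 + r²) with r = λ'/λ₀.
β = (1 − 0.3115)/(1 + 0.3115) ≈ 0.525.

0.525c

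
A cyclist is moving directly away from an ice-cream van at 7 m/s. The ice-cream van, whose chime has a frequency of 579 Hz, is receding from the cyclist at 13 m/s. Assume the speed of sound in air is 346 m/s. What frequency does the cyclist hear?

Both move, so f' = f · (v − v_o)/(v + v_s).
f' = 579 × (346 − 7)/(346 + 13) = 579 × 339/359 ≈ 547 Hz.

547 Hz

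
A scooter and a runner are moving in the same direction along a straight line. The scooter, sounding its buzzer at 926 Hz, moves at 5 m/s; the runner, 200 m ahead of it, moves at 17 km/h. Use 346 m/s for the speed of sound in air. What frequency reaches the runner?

927 Hz

17 km/h = 4.722 m/s.
The runner is ahead, so the scooter is moving toward it while the runner is moving away from the scooter.
Both move, so f' = f · (v − v_o)/(v − v_s).
f' = 926 × (346 − 4.722)/(346 − 5) = 926 × 341.28/341 ≈ 927 Hz.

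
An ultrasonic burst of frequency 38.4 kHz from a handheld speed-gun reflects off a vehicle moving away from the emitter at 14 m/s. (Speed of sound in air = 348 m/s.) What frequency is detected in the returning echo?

At the vehicle (a moving observer), f₁ = f₀ · (v − u)/v = 38.4 × 334/348 ≈ 36.9 kHz.
The reflection then acts as a moving source: f₂ = f₁ · v/(v + u) ≈ 35.4 kHz.
Equivalently f₂ = f₀ · (v − u)/(v + u).

35.4 kHz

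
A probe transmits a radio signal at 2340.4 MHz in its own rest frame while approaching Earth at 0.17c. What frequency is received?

Relativistic Doppler for frequency: f' = f₀ · √((1 + β)/(1 − β)).
f' = 2340.4 × √(1.1700/0.8300) = 2340.4 × 1.18728 ≈ 2778.7 MHz.

2778.7 MHz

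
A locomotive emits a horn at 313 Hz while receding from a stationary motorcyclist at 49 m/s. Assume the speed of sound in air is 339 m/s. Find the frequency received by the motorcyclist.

273 Hz

Moving source, stationary observer: f' = f · v/(v + v_s) since the source is receding.
f' = 313 × 339/(339 + 49) = 313 × 339/388 ≈ 273 Hz.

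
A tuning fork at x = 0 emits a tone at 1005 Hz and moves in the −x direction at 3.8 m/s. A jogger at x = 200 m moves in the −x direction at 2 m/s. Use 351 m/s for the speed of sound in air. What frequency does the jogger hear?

1000 Hz

The observer lies on the +x side, so the source is heading away from the observer and the observer is heading toward the source.
With source receding and observer approaching, f' = f · (v + v_o)/(v + v_s).
f' = 1005 × (351 + 2)/(351 + 3.8) = 1005 × 353/354.8 ≈ 1000 Hz.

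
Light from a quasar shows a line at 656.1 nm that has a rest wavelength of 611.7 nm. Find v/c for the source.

λ'/λ₀ = 1.0726 > 1 (redshift), so the source is receding.
λ'/λ₀ = √((1 + β)/(1 − β)) for a receding source ⇒ β = (r² − 1)/(r² + 1) with r = λ'/λ₀.
β = (1.1504 − 1)/(1.1504 + 1) ≈ 0.070.

0.070c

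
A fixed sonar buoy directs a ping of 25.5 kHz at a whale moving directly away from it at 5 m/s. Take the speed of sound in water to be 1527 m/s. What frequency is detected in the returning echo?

At the whale (a moving observer), f₁ = f₀ · (v − u)/v = 25.5 × 1522/1527 ≈ 25.4 kHz.
The reflection then acts as a moving source: f₂ = f₁ · v/(v + u) ≈ 25.3 kHz.
Equivalently f₂ = f₀ · (v − u)/(v + u).

25.3 kHz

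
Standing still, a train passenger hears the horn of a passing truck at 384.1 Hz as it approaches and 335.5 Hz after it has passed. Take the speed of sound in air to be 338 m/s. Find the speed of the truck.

f₁/f₂ = (v + v_s)/(v − v_s), so v_s = v · (f₁ − f₂)/(f₁ + f₂).
v_s = 338 × (384.1 − 335.5)/(384.1 + 335.5) = 338 × 48.6/719.6 ≈ 22.8 m/s.

22.8 m/s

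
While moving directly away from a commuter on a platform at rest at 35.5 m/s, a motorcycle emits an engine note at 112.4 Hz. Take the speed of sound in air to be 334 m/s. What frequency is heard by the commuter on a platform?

With the source moving away from a stationary observer, f' = f · v/(v + v_s).
f' = 112.4 × 334/(334 + 35.5) = 112.4 × 334/369.5 ≈ 102 Hz.

102 Hz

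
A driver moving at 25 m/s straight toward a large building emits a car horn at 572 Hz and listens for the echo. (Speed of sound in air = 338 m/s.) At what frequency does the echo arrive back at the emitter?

663 Hz

The large building receives the sound from a moving source: f₁ = f₀ · v/(v − v_e) = 572 × 338/313 ≈ 618 Hz.
On the return leg the driver is a moving observer: f₂ = f₁ · (v + v_e)/v = 618 × 363/338 ≈ 663 Hz.
Equivalently f₂ = f₀ · (v + v_e)/(v − v_e).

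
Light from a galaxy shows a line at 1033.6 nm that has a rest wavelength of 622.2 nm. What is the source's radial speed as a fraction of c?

0.468

λ'/λ₀ = 1.6612 > 1 (redshift), so the source is receding.
λ'/λ₀ = √((1 + β)/(1 − β)) for a receding source ⇒ β = (r² − 1)/(r² + 1) with r = λ'/λ₀.
β = (2.7596 − 1)/(2.7596 + 1) ≈ 0.468.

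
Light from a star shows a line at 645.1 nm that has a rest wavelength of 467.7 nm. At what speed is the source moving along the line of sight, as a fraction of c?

0.311

λ'/λ₀ = 1.3793 > 1 (redshift), so the source is receding.
λ'/λ₀ = √((1 + β)/(1 − β)) for a receding source ⇒ β = (r² − 1)/(r² + 1) with r = λ'/λ₀.
β = (1.9025 − 1)/(1.9025 + 1) ≈ 0.311.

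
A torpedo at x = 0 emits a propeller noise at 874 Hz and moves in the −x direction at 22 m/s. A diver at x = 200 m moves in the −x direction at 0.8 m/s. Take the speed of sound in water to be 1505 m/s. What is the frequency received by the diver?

862 Hz

The observer lies on the +x side, so the source is heading away from the observer and the observer is heading toward the source.
General Doppler shift: f' = f · (v + v_o)/(v + v_s).
f' = 874 × (1505 + 0.8)/(1505 + 22) = 874 × 1505.8/1527 ≈ 862 Hz.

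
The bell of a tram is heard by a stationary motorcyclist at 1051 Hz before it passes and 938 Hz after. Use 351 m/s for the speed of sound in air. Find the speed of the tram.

19.9 m/s

f₁/f₂ = (v + v_s)/(v − v_s), so v_s = v · (f₁ − f₂)/(f₁ + f₂).
v_s = 351 × (1051 − 938)/(1051 + 938) = 351 × 113/1989 ≈ 19.9 m/s.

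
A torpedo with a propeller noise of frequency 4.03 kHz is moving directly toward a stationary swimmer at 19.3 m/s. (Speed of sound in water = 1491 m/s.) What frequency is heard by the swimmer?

4.08 kHz

Only the source moves, toward the listener, so f' = f · v/(v − v_s).
f' = 4.03 × 1491/(1491 − 19.3) = 4.03 × 1491/1472 ≈ 4.08 kHz.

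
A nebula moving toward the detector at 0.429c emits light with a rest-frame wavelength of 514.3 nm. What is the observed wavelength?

325.1 nm

Relativistic Doppler for wavelength: λ' = λ₀ · √((1 − β)/(1 + β)).
λ' = 514.3 × √(0.5710/1.4290) = 514.3 × 0.63212 ≈ 325.1 nm.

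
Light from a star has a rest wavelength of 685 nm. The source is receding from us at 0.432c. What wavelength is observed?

Relativistic Doppler for wavelength: λ' = λ₀ · √((1 + β)/(1 − β)).
λ' = 685 × √(1.4320/0.5680) = 685 × 1.58781 ≈ 1087.6 nm.

1087.6 nm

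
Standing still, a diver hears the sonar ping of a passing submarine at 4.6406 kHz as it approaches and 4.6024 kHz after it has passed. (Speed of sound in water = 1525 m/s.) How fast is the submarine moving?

f₁/f₂ = (v + v_s)/(v − v_s), so v_s = v · (f₁ − f₂)/(f₁ + f₂).
v_s = 1525 × (4.6406 − 4.6024)/(4.6406 + 4.6024) = 1525 × 0.0382/9.2430 ≈ 6.3 m/s.

6.3 m/s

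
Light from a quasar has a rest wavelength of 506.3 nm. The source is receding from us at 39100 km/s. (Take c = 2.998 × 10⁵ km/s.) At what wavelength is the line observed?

577.3 nm

β = v/c = 39100/299800 = 0.1304.
Relativistic Doppler for wavelength: λ' = λ₀ · √((1 + β)/(1 − β)).
λ' = 506.3 × √(1.1304/0.8696) = 506.3 × 1.14016 ≈ 577.3 nm.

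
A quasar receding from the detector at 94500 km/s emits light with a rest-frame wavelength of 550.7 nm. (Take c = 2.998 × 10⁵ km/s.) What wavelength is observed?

β = v/c = 94500/299800 = 0.3152.
Relativistic Doppler for wavelength: λ' = λ₀ · √((1 + β)/(1 − β)).
λ' = 550.7 × √(1.3152/0.6848) = 550.7 × 1.38586 ≈ 763.2 nm.

763.2 nm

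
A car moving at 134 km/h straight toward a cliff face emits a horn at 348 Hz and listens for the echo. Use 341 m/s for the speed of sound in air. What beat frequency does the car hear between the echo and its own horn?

85 Hz

134 km/h = 37.22 m/s.
The cliff face receives the sound from a moving source: f₁ = f₀ · v/(v − v_e) = 348 × 341/303.78 ≈ 390.6 Hz.
On the return leg the car is a moving observer: f₂ = f₁ · (v + v_e)/v = 390.6 × 378.22/341 ≈ 433.3 Hz.
Beat against the emitted tone: |f₂ − f₀| = 2v_e·f₀/(v − v_e) = 2 × 37.22 × 348/303.78 ≈ 85 Hz.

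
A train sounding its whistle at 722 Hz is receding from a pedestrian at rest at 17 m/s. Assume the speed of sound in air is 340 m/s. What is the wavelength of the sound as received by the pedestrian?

With the source moving away from a stationary observer, f' = f · v/(v + v_s).
f' = 722 × 340/(340 + 17) ≈ 688 Hz.
λ' = v/f' = 340/687.619 ≈ 49.4 cm.

49.4 cm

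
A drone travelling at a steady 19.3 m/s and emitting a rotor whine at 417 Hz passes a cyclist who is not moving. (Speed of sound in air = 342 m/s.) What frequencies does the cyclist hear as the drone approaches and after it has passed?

442 Hz approaching; 395 Hz receding

Approaching: f₁ = f · v/(v − v_s) = 417 × 342/322.7 ≈ 442 Hz.
Receding: f₂ = f · v/(v + v_s) = 417 × 342/361.3 ≈ 395 Hz.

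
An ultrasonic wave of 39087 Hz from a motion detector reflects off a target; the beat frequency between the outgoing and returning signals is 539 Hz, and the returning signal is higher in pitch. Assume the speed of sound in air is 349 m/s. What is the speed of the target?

2.39 m/s

Double Doppler shift off a moving reflector: f₂ = f₀ · (v + u)/(v − u) (u > 0 toward emitter).
Returning signal is higher, so f₂ = f₀ + Δf = 39087 + 539 = 39626 Hz.
Rearranging, u = v · (f₂ − f₀)/(f₂ + f₀) = 349 × 539/78713 ≈ 2.39 m/s.
So the target is moving at 2.39 m/s toward the emitter.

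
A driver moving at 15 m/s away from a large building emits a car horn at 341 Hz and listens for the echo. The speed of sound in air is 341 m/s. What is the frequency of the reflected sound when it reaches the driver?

312 Hz

The large building receives the sound from a moving source: f₁ = f₀ · v/(v + v_e) = 341 × 341/356 ≈ 327 Hz.
On the return leg the driver is a moving observer: f₂ = f₁ · (v − v_e)/v = 327 × 326/341 ≈ 312 Hz.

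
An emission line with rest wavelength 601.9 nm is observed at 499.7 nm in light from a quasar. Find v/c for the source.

λ'/λ₀ = 0.8302 < 1 (blueshift), so the source is approaching.
λ'/λ₀ = √((1 − β)/(1 + β)) for an approaching source ⇒ β = (1 − r²)/(1 + r²) with r = λ'/λ₀.
β = (1 − 0.6892)/(1 + 0.6892) ≈ 0.184.

0.184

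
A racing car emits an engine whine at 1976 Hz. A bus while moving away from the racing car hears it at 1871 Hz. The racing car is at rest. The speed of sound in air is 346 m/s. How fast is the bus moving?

f' = f · (v − v_o)/v ⇒ v_o = v · |f'/f − 1|.
v_o = 346 × |1871/1976 − 1| = 346 × 0.05314 ≈ 18.4 m/s.

18.4 m/s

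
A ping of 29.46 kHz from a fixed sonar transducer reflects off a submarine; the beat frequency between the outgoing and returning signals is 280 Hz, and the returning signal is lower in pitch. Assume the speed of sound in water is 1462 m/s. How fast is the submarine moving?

Double Doppler shift off a moving reflector: f₂ = f₀ · (v + u)/(v − u) (u > 0 toward emitter).
Returning signal is lower, so f₂ = f₀ − Δf = 29460 − 280 = 29180 Hz.
Rearranging, u = v · (f₂ − f₀)/(f₂ + f₀) = 1462 × -280/58640 ≈ -7.0 m/s.
So the submarine is moving at 7.0 m/s away from the emitter.

7.0 m/s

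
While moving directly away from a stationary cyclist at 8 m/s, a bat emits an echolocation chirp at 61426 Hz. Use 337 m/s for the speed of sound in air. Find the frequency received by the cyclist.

Only the source moves, away from the listener, so f' = f · v/(v + v_s).
f' = 61426 × 337/(337 + 8) = 61426 × 337/345 ≈ 60002 Hz.

60002 Hz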